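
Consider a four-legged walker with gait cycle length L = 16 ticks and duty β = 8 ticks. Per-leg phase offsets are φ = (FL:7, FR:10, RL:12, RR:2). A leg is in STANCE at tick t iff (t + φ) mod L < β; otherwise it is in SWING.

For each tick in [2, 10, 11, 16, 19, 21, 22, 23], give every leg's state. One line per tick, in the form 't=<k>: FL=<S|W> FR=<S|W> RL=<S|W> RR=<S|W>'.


t=2: FL=W FR=W RL=W RR=S
t=10: FL=S FR=S RL=S RR=W
t=11: FL=S FR=S RL=S RR=W
t=16: FL=S FR=W RL=W RR=S
t=19: FL=W FR=W RL=W RR=S
t=21: FL=W FR=W RL=S RR=S
t=22: FL=W FR=S RL=S RR=W
t=23: FL=W FR=S RL=S RR=W

t=2: phase=(9,12,14,4) vs β=8 → FL=W FR=W RL=W RR=S
t=10: phase=(1,4,6,12) vs β=8 → FL=S FR=S RL=S RR=W
t=11: phase=(2,5,7,13) vs β=8 → FL=S FR=S RL=S RR=W
t=16: phase=(7,10,12,2) vs β=8 → FL=S FR=W RL=W RR=S
t=19: phase=(10,13,15,5) vs β=8 → FL=W FR=W RL=W RR=S
t=21: phase=(12,15,1,7) vs β=8 → FL=W FR=W RL=S RR=S
t=22: phase=(13,0,2,8) vs β=8 → FL=W FR=S RL=S RR=W
t=23: phase=(14,1,3,9) vs β=8 → FL=W FR=S RL=S RR=W


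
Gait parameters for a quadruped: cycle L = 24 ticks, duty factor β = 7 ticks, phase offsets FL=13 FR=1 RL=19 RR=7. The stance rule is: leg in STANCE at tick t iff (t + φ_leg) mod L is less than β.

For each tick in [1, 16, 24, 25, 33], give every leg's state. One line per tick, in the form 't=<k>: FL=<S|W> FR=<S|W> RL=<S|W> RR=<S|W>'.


t=1: phase=(14,2,20,8) vs β=7 → FL=W FR=S RL=W RR=W
t=16: phase=(5,17,11,23) vs β=7 → FL=S FR=W RL=W RR=W
t=24: phase=(13,1,19,7) vs β=7 → FL=W FR=S RL=W RR=W
t=25: phase=(14,2,20,8) vs β=7 → FL=W FR=S RL=W RR=W
t=33: phase=(22,10,4,16) vs β=7 → FL=W FR=W RL=S RR=W

t=1: FL=W FR=S RL=W RR=W
t=16: FL=S FR=W RL=W RR=W
t=24: FL=W FR=S RL=W RR=W
t=25: FL=W FR=S RL=W RR=W
t=33: FL=W FR=W RL=S RR=W


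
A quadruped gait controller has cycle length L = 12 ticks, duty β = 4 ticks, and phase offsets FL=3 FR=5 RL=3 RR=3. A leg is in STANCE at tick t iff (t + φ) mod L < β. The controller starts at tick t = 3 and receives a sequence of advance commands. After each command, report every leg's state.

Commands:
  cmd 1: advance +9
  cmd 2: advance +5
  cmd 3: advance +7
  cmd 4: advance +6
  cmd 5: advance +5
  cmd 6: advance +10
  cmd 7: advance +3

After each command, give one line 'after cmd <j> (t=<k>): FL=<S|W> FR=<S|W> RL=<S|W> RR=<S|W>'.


after cmd 1 (t=12): FL=S FR=W RL=S RR=S
after cmd 2 (t=17): FL=W FR=W RL=W RR=W
after cmd 3 (t=24): FL=S FR=W RL=S RR=S
after cmd 4 (t=30): FL=W FR=W RL=W RR=W
after cmd 5 (t=35): FL=S FR=W RL=S RR=S
after cmd 6 (t=45): FL=S FR=S RL=S RR=S
after cmd 7 (t=48): FL=S FR=W RL=S RR=S

start t=3: FL=W FR=W RL=W RR=W
cmd 1: advance +9 → t=12, phase=(3,5,3,3) → FL=S FR=W RL=S RR=S
cmd 2: advance +5 → t=17, phase=(8,10,8,8) → FL=W FR=W RL=W RR=W
cmd 3: advance +7 → t=24, phase=(3,5,3,3) → FL=S FR=W RL=S RR=S
cmd 4: advance +6 → t=30, phase=(9,11,9,9) → FL=W FR=W RL=W RR=W
cmd 5: advance +5 → t=35, phase=(2,4,2,2) → FL=S FR=W RL=S RR=S
cmd 6: advance +10 → t=45, phase=(0,2,0,0) → FL=S FR=S RL=S RR=S
cmd 7: advance +3 → t=48, phase=(3,5,3,3) → FL=S FR=W RL=S RR=S


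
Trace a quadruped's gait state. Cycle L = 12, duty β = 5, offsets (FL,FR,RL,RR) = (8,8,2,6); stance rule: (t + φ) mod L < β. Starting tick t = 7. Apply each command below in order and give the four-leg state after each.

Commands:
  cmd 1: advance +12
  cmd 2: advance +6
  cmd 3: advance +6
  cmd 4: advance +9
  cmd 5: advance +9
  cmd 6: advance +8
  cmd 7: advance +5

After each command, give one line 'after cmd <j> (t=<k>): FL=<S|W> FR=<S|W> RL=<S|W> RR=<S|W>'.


after cmd 1 (t=19): FL=S FR=S RL=W RR=S
after cmd 2 (t=25): FL=W FR=W RL=S RR=W
after cmd 3 (t=31): FL=S FR=S RL=W RR=S
after cmd 4 (t=40): FL=S FR=S RL=W RR=W
after cmd 5 (t=49): FL=W FR=W RL=S RR=W
after cmd 6 (t=57): FL=W FR=W RL=W RR=S
after cmd 7 (t=62): FL=W FR=W RL=S RR=W

start t=7: FL=S FR=S RL=W RR=S
cmd 1: advance +12 → t=19, phase=(3,3,9,1) → FL=S FR=S RL=W RR=S
cmd 2: advance +6 → t=25, phase=(9,9,3,7) → FL=W FR=W RL=S RR=W
cmd 3: advance +6 → t=31, phase=(3,3,9,1) → FL=S FR=S RL=W RR=S
cmd 4: advance +9 → t=40, phase=(0,0,6,10) → FL=S FR=S RL=W RR=W
cmd 5: advance +9 → t=49, phase=(9,9,3,7) → FL=W FR=W RL=S RR=W
cmd 6: advance +8 → t=57, phase=(5,5,11,3) → FL=W FR=W RL=W RR=S
cmd 7: advance +5 → t=62, phase=(10,10,4,8) → FL=W FR=W RL=S RR=W


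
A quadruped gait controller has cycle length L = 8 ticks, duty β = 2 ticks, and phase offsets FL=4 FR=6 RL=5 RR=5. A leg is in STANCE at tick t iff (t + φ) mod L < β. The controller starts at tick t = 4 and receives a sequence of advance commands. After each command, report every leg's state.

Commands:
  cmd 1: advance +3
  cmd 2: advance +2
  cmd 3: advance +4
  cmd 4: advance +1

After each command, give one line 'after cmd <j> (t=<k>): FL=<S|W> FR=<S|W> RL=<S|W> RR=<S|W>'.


start t=4: FL=S FR=W RL=S RR=S
cmd 1: advance +3 → t=7, phase=(3,5,4,4) → FL=W FR=W RL=W RR=W
cmd 2: advance +2 → t=9, phase=(5,7,6,6) → FL=W FR=W RL=W RR=W
cmd 3: advance +4 → t=13, phase=(1,3,2,2) → FL=S FR=W RL=W RR=W
cmd 4: advance +1 → t=14, phase=(2,4,3,3) → FL=W FR=W RL=W RR=W

after cmd 1 (t=7): FL=W FR=W RL=W RR=W
after cmd 2 (t=9): FL=W FR=W RL=W RR=W
after cmd 3 (t=13): FL=S FR=W RL=W RR=W
after cmd 4 (t=14): FL=W FR=W RL=W RR=W


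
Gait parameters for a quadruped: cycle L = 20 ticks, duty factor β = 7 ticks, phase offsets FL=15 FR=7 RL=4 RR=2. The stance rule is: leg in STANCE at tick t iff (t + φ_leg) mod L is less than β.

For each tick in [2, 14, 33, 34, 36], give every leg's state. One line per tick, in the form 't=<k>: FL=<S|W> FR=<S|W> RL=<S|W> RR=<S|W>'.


t=2: FL=W FR=W RL=S RR=S
t=14: FL=W FR=S RL=W RR=W
t=33: FL=W FR=S RL=W RR=W
t=34: FL=W FR=S RL=W RR=W
t=36: FL=W FR=S RL=S RR=W

t=2: phase=(17,9,6,4) vs β=7 → FL=W FR=W RL=S RR=S
t=14: phase=(9,1,18,16) vs β=7 → FL=W FR=S RL=W RR=W
t=33: phase=(8,0,17,15) vs β=7 → FL=W FR=S RL=W RR=W
t=34: phase=(9,1,18,16) vs β=7 → FL=W FR=S RL=W RR=W
t=36: phase=(11,3,0,18) vs β=7 → FL=W FR=S RL=S RR=W


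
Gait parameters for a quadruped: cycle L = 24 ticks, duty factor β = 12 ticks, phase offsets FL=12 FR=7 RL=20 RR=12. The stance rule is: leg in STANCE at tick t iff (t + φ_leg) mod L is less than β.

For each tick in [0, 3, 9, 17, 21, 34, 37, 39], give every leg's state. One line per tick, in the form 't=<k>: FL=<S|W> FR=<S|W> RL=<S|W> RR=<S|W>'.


t=0: FL=W FR=S RL=W RR=W
t=3: FL=W FR=S RL=W RR=W
t=9: FL=W FR=W RL=S RR=W
t=17: FL=S FR=S RL=W RR=S
t=21: FL=S FR=S RL=W RR=S
t=34: FL=W FR=W RL=S RR=W
t=37: FL=S FR=W RL=S RR=S
t=39: FL=S FR=W RL=S RR=S

t=0: phase=(12,7,20,12) vs β=12 → FL=W FR=S RL=W RR=W
t=3: phase=(15,10,23,15) vs β=12 → FL=W FR=S RL=W RR=W
t=9: phase=(21,16,5,21) vs β=12 → FL=W FR=W RL=S RR=W
t=17: phase=(5,0,13,5) vs β=12 → FL=S FR=S RL=W RR=S
t=21: phase=(9,4,17,9) vs β=12 → FL=S FR=S RL=W RR=S
t=34: phase=(22,17,6,22) vs β=12 → FL=W FR=W RL=S RR=W
t=37: phase=(1,20,9,1) vs β=12 → FL=S FR=W RL=S RR=S
t=39: phase=(3,22,11,3) vs β=12 → FL=S FR=W RL=S RR=S


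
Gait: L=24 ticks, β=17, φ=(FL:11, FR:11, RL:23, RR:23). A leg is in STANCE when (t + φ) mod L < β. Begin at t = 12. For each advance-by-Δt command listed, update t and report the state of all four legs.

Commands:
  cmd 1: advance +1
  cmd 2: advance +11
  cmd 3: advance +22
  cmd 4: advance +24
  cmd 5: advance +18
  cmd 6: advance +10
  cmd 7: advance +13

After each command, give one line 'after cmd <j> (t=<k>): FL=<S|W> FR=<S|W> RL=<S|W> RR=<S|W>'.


start t=12: FL=W FR=W RL=S RR=S
cmd 1: advance +1 → t=13, phase=(0,0,12,12) → FL=S FR=S RL=S RR=S
cmd 2: advance +11 → t=24, phase=(11,11,23,23) → FL=S FR=S RL=W RR=W
cmd 3: advance +22 → t=46, phase=(9,9,21,21) → FL=S FR=S RL=W RR=W
cmd 4: advance +24 → t=70, phase=(9,9,21,21) → FL=S FR=S RL=W RR=W
cmd 5: advance +18 → t=88, phase=(3,3,15,15) → FL=S FR=S RL=S RR=S
cmd 6: advance +10 → t=98, phase=(13,13,1,1) → FL=S FR=S RL=S RR=S
cmd 7: advance +13 → t=111, phase=(2,2,14,14) → FL=S FR=S RL=S RR=S

after cmd 1 (t=13): FL=S FR=S RL=S RR=S
after cmd 2 (t=24): FL=S FR=S RL=W RR=W
after cmd 3 (t=46): FL=S FR=S RL=W RR=W
after cmd 4 (t=70): FL=S FR=S RL=W RR=W
after cmd 5 (t=88): FL=S FR=S RL=S RR=S
after cmd 6 (t=98): FL=S FR=S RL=S RR=S
after cmd 7 (t=111): FL=S FR=S RL=S RR=S


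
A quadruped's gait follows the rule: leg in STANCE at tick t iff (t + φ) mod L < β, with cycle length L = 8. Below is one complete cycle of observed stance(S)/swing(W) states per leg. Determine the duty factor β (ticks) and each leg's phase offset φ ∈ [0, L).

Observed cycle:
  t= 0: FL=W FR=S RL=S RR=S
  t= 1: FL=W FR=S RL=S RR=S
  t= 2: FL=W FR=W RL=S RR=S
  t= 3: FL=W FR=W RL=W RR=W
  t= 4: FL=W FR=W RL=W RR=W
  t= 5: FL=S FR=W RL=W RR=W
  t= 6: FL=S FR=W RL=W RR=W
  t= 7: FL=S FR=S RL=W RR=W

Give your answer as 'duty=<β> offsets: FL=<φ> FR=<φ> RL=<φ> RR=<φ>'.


duty=3 offsets: FL=3 FR=1 RL=0 RR=0

duty β = stance ticks per leg = 3
FL: stance ticks = 3; W→S at t=5 → φ=3
FR: stance ticks = 3; W→S at t=7 → φ=1
RL: stance ticks = 3; W→S at t=0 → φ=0
RR: stance ticks = 3; W→S at t=0 → φ=0


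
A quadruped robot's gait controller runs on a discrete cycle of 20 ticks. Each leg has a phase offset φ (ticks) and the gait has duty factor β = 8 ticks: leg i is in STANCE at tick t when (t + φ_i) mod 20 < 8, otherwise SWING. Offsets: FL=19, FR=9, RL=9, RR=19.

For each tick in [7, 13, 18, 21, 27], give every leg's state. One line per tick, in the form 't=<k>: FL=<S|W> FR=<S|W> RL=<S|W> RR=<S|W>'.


t=7: FL=S FR=W RL=W RR=S
t=13: FL=W FR=S RL=S RR=W
t=18: FL=W FR=S RL=S RR=W
t=21: FL=S FR=W RL=W RR=S
t=27: FL=S FR=W RL=W RR=S

t=7: phase=(6,16,16,6) vs β=8 → FL=S FR=W RL=W RR=S
t=13: phase=(12,2,2,12) vs β=8 → FL=W FR=S RL=S RR=W
t=18: phase=(17,7,7,17) vs β=8 → FL=W FR=S RL=S RR=W
t=21: phase=(0,10,10,0) vs β=8 → FL=S FR=W RL=W RR=S
t=27: phase=(6,16,16,6) vs β=8 → FL=S FR=W RL=W RR=S


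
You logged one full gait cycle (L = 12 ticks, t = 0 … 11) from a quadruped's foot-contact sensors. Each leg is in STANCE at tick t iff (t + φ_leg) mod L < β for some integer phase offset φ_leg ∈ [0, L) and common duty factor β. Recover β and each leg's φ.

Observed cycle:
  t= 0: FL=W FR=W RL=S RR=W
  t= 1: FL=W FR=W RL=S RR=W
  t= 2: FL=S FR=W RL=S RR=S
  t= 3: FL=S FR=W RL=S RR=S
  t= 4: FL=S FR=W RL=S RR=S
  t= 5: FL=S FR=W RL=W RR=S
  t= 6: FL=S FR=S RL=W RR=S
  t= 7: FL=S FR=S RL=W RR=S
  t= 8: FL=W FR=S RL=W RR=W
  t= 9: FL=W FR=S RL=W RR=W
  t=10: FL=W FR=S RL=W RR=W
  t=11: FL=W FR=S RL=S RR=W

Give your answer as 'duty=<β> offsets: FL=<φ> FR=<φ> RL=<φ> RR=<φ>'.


duty β = stance ticks per leg = 6
FL: stance ticks = 6; W→S at t=2 → φ=10
FR: stance ticks = 6; W→S at t=6 → φ=6
RL: stance ticks = 6; W→S at t=11 → φ=1
RR: stance ticks = 6; W→S at t=2 → φ=10

duty=6 offsets: FL=10 FR=6 RL=1 RR=10


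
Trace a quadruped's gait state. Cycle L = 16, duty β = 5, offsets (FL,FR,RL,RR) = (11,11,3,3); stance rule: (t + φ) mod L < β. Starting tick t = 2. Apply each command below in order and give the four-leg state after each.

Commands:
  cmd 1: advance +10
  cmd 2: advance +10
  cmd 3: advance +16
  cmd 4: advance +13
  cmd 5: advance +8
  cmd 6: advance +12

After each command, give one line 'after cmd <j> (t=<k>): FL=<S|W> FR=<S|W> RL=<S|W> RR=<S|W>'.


start t=2: FL=W FR=W RL=W RR=W
cmd 1: advance +10 → t=12, phase=(7,7,15,15) → FL=W FR=W RL=W RR=W
cmd 2: advance +10 → t=22, phase=(1,1,9,9) → FL=S FR=S RL=W RR=W
cmd 3: advance +16 → t=38, phase=(1,1,9,9) → FL=S FR=S RL=W RR=W
cmd 4: advance +13 → t=51, phase=(14,14,6,6) → FL=W FR=W RL=W RR=W
cmd 5: advance +8 → t=59, phase=(6,6,14,14) → FL=W FR=W RL=W RR=W
cmd 6: advance +12 → t=71, phase=(2,2,10,10) → FL=S FR=S RL=W RR=W

after cmd 1 (t=12): FL=W FR=W RL=W RR=W
after cmd 2 (t=22): FL=S FR=S RL=W RR=W
after cmd 3 (t=38): FL=S FR=S RL=W RR=W
after cmd 4 (t=51): FL=W FR=W RL=W RR=W
after cmd 5 (t=59): FL=W FR=W RL=W RR=W
after cmd 6 (t=71): FL=S FR=S RL=W RR=W


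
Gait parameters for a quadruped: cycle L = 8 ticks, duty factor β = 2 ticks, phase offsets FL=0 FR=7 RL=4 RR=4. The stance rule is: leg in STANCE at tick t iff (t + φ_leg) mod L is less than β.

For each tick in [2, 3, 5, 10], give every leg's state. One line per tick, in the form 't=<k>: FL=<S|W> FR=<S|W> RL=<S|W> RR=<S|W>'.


t=2: FL=W FR=S RL=W RR=W
t=3: FL=W FR=W RL=W RR=W
t=5: FL=W FR=W RL=S RR=S
t=10: FL=W FR=S RL=W RR=W

t=2: phase=(2,1,6,6) vs β=2 → FL=W FR=S RL=W RR=W
t=3: phase=(3,2,7,7) vs β=2 → FL=W FR=W RL=W RR=W
t=5: phase=(5,4,1,1) vs β=2 → FL=W FR=W RL=S RR=S
t=10: phase=(2,1,6,6) vs β=2 → FL=W FR=S RL=W RR=W


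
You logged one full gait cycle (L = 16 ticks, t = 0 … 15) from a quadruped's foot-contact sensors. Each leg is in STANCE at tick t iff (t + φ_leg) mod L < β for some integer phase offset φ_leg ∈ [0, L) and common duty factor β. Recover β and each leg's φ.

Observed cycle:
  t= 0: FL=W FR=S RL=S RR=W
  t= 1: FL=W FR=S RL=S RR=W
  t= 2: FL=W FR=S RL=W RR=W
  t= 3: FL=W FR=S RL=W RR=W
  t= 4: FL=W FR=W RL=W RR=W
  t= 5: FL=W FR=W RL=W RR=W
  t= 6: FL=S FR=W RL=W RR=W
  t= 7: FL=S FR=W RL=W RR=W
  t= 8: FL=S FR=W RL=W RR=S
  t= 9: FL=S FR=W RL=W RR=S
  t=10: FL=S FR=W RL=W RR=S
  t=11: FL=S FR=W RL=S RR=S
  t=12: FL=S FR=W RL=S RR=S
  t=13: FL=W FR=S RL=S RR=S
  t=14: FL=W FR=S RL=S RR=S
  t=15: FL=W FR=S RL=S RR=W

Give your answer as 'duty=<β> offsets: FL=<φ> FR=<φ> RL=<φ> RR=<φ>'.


duty β = stance ticks per leg = 7
FL: stance ticks = 7; W→S at t=6 → φ=10
FR: stance ticks = 7; W→S at t=13 → φ=3
RL: stance ticks = 7; W→S at t=11 → φ=5
RR: stance ticks = 7; W→S at t=8 → φ=8

duty=7 offsets: FL=10 FR=3 RL=5 RR=8


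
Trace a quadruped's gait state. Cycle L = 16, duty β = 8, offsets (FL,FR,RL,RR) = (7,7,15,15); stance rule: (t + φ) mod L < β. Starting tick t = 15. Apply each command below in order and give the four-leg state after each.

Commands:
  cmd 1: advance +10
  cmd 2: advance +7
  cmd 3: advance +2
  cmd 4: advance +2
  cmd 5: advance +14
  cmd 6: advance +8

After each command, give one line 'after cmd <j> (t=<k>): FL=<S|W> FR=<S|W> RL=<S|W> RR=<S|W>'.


after cmd 1 (t=25): FL=S FR=S RL=W RR=W
after cmd 2 (t=32): FL=S FR=S RL=W RR=W
after cmd 3 (t=34): FL=W FR=W RL=S RR=S
after cmd 4 (t=36): FL=W FR=W RL=S RR=S
after cmd 5 (t=50): FL=W FR=W RL=S RR=S
after cmd 6 (t=58): FL=S FR=S RL=W RR=W

start t=15: FL=S FR=S RL=W RR=W
cmd 1: advance +10 → t=25, phase=(0,0,8,8) → FL=S FR=S RL=W RR=W
cmd 2: advance +7 → t=32, phase=(7,7,15,15) → FL=S FR=S RL=W RR=W
cmd 3: advance +2 → t=34, phase=(9,9,1,1) → FL=W FR=W RL=S RR=S
cmd 4: advance +2 → t=36, phase=(11,11,3,3) → FL=W FR=W RL=S RR=S
cmd 5: advance +14 → t=50, phase=(9,9,1,1) → FL=W FR=W RL=S RR=S
cmd 6: advance +8 → t=58, phase=(1,1,9,9) → FL=S FR=S RL=W RR=W


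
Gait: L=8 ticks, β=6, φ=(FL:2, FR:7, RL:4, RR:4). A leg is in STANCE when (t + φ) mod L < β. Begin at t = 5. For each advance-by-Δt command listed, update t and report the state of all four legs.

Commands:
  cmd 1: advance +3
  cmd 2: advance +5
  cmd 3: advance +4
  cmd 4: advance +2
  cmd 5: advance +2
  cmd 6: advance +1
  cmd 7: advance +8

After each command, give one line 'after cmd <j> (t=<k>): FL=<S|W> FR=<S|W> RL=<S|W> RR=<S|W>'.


after cmd 1 (t=8): FL=S FR=W RL=S RR=S
after cmd 2 (t=13): FL=W FR=S RL=S RR=S
after cmd 3 (t=17): FL=S FR=S RL=S RR=S
after cmd 4 (t=19): FL=S FR=S RL=W RR=W
after cmd 5 (t=21): FL=W FR=S RL=S RR=S
after cmd 6 (t=22): FL=S FR=S RL=S RR=S
after cmd 7 (t=30): FL=S FR=S RL=S RR=S

start t=5: FL=W FR=S RL=S RR=S
cmd 1: advance +3 → t=8, phase=(2,7,4,4) → FL=S FR=W RL=S RR=S
cmd 2: advance +5 → t=13, phase=(7,4,1,1) → FL=W FR=S RL=S RR=S
cmd 3: advance +4 → t=17, phase=(3,0,5,5) → FL=S FR=S RL=S RR=S
cmd 4: advance +2 → t=19, phase=(5,2,7,7) → FL=S FR=S RL=W RR=W
cmd 5: advance +2 → t=21, phase=(7,4,1,1) → FL=W FR=S RL=S RR=S
cmd 6: advance +1 → t=22, phase=(0,5,2,2) → FL=S FR=S RL=S RR=S
cmd 7: advance +8 → t=30, phase=(0,5,2,2) → FL=S FR=S RL=S RR=S


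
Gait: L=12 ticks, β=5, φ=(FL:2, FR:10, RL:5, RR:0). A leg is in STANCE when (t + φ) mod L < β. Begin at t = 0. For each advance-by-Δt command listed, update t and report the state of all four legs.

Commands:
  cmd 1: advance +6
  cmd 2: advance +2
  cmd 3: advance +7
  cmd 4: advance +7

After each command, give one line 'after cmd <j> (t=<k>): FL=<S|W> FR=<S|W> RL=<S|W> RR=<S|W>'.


start t=0: FL=S FR=W RL=W RR=S
cmd 1: advance +6 → t=6, phase=(8,4,11,6) → FL=W FR=S RL=W RR=W
cmd 2: advance +2 → t=8, phase=(10,6,1,8) → FL=W FR=W RL=S RR=W
cmd 3: advance +7 → t=15, phase=(5,1,8,3) → FL=W FR=S RL=W RR=S
cmd 4: advance +7 → t=22, phase=(0,8,3,10) → FL=S FR=W RL=S RR=W

after cmd 1 (t=6): FL=W FR=S RL=W RR=W
after cmd 2 (t=8): FL=W FR=W RL=S RR=W
after cmd 3 (t=15): FL=W FR=S RL=W RR=S
after cmd 4 (t=22): FL=S FR=W RL=S RR=W


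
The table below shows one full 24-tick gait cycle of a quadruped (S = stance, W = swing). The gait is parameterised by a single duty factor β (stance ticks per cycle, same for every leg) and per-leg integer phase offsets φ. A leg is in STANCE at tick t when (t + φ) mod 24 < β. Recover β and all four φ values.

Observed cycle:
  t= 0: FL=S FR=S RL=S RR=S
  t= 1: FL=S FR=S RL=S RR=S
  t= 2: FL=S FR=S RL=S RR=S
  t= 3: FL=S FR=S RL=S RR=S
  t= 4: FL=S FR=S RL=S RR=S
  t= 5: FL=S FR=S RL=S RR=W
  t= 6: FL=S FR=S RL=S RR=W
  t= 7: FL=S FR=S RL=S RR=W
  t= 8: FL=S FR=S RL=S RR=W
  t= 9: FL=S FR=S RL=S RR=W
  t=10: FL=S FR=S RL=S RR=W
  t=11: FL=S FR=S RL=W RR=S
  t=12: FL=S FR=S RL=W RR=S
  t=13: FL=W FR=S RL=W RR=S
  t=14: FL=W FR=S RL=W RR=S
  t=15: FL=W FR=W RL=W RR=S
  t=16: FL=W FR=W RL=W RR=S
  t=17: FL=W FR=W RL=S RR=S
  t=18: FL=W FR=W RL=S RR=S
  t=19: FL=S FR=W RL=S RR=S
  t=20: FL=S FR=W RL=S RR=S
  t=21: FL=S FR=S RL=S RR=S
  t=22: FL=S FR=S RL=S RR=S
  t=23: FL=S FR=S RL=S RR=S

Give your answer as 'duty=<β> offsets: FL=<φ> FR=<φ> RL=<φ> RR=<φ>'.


duty=18 offsets: FL=5 FR=3 RL=7 RR=13

duty β = stance ticks per leg = 18
FL: stance ticks = 18; W→S at t=19 → φ=5
FR: stance ticks = 18; W→S at t=21 → φ=3
RL: stance ticks = 18; W→S at t=17 → φ=7
RR: stance ticks = 18; W→S at t=11 → φ=13


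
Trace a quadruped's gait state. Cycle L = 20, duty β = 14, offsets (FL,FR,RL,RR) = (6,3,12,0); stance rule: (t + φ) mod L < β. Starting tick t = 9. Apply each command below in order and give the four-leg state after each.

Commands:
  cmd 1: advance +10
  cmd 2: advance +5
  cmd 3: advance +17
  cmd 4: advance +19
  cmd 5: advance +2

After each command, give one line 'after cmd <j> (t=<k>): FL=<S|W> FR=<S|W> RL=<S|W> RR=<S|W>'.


start t=9: FL=W FR=S RL=S RR=S
cmd 1: advance +10 → t=19, phase=(5,2,11,19) → FL=S FR=S RL=S RR=W
cmd 2: advance +5 → t=24, phase=(10,7,16,4) → FL=S FR=S RL=W RR=S
cmd 3: advance +17 → t=41, phase=(7,4,13,1) → FL=S FR=S RL=S RR=S
cmd 4: advance +19 → t=60, phase=(6,3,12,0) → FL=S FR=S RL=S RR=S
cmd 5: advance +2 → t=62, phase=(8,5,14,2) → FL=S FR=S RL=W RR=S

after cmd 1 (t=19): FL=S FR=S RL=S RR=W
after cmd 2 (t=24): FL=S FR=S RL=W RR=S
after cmd 3 (t=41): FL=S FR=S RL=S RR=S
after cmd 4 (t=60): FL=S FR=S RL=S RR=S
after cmd 5 (t=62): FL=S FR=S RL=W RR=S


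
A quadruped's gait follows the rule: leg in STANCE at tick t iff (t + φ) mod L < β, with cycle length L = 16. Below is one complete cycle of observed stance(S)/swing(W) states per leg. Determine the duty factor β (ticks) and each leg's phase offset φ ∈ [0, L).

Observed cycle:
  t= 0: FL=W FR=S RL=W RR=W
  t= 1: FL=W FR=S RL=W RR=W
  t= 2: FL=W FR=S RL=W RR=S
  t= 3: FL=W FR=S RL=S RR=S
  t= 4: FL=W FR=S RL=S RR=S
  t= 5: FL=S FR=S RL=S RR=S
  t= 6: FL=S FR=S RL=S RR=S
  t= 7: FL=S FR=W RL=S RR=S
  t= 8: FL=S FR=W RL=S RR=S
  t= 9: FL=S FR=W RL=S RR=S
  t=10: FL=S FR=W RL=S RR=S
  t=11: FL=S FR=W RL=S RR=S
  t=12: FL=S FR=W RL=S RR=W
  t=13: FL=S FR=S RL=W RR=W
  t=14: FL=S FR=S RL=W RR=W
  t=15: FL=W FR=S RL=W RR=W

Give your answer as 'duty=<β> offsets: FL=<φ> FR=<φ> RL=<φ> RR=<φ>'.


duty=10 offsets: FL=11 FR=3 RL=13 RR=14

duty β = stance ticks per leg = 10
FL: stance ticks = 10; W→S at t=5 → φ=11
FR: stance ticks = 10; W→S at t=13 → φ=3
RL: stance ticks = 10; W→S at t=3 → φ=13
RR: stance ticks = 10; W→S at t=2 → φ=14


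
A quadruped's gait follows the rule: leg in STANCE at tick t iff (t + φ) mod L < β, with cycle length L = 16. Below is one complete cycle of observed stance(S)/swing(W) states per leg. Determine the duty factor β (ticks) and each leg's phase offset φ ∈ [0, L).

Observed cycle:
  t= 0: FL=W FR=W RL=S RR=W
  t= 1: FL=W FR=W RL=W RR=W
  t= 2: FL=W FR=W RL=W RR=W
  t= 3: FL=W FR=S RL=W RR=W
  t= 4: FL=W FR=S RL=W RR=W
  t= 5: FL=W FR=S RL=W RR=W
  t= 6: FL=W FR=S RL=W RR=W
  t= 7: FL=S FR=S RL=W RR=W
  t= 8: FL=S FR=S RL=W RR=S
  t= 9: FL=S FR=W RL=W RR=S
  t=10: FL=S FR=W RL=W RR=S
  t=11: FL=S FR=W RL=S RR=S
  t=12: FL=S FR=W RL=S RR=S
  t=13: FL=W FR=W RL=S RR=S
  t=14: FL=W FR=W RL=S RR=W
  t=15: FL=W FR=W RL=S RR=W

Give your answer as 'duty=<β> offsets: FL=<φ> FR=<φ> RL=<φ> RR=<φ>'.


duty β = stance ticks per leg = 6
FL: stance ticks = 6; W→S at t=7 → φ=9
FR: stance ticks = 6; W→S at t=3 → φ=13
RL: stance ticks = 6; W→S at t=11 → φ=5
RR: stance ticks = 6; W→S at t=8 → φ=8

duty=6 offsets: FL=9 FR=13 RL=5 RR=8


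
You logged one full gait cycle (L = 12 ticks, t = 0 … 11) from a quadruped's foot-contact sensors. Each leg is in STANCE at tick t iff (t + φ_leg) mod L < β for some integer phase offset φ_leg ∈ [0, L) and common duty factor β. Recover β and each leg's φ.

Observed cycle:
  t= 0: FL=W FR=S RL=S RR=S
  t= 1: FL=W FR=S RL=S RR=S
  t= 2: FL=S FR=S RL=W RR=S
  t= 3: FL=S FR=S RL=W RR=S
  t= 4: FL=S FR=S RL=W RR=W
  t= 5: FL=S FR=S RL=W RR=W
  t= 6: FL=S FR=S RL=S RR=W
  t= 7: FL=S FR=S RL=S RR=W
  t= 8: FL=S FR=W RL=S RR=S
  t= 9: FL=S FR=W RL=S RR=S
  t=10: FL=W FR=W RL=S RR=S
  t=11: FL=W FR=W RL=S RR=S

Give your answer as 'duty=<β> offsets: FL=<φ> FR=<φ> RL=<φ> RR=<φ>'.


duty=8 offsets: FL=10 FR=0 RL=6 RR=4

duty β = stance ticks per leg = 8
FL: stance ticks = 8; W→S at t=2 → φ=10
FR: stance ticks = 8; W→S at t=0 → φ=0
RL: stance ticks = 8; W→S at t=6 → φ=6
RR: stance ticks = 8; W→S at t=8 → φ=4


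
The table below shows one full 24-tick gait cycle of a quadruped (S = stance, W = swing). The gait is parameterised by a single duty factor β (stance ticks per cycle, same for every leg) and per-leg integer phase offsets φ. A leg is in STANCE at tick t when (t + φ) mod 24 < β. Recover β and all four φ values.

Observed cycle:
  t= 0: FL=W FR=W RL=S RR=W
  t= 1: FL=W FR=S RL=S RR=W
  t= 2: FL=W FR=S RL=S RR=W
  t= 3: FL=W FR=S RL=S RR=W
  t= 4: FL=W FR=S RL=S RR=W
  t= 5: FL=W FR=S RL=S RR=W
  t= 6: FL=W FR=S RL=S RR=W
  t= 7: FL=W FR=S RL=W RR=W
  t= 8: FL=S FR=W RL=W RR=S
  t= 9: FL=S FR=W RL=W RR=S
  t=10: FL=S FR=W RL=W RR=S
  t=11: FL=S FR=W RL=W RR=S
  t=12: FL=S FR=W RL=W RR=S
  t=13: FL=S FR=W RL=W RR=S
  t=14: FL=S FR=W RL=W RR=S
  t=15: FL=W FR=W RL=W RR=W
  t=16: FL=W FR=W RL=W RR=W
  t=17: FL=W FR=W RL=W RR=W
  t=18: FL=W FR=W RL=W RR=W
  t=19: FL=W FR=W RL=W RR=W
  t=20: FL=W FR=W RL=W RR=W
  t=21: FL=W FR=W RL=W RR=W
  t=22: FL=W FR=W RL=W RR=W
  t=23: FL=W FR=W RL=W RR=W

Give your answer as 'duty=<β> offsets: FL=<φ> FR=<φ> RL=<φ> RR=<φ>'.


duty β = stance ticks per leg = 7
FL: stance ticks = 7; W→S at t=8 → φ=16
FR: stance ticks = 7; W→S at t=1 → φ=23
RL: stance ticks = 7; W→S at t=0 → φ=0
RR: stance ticks = 7; W→S at t=8 → φ=16

duty=7 offsets: FL=16 FR=23 RL=0 RR=16


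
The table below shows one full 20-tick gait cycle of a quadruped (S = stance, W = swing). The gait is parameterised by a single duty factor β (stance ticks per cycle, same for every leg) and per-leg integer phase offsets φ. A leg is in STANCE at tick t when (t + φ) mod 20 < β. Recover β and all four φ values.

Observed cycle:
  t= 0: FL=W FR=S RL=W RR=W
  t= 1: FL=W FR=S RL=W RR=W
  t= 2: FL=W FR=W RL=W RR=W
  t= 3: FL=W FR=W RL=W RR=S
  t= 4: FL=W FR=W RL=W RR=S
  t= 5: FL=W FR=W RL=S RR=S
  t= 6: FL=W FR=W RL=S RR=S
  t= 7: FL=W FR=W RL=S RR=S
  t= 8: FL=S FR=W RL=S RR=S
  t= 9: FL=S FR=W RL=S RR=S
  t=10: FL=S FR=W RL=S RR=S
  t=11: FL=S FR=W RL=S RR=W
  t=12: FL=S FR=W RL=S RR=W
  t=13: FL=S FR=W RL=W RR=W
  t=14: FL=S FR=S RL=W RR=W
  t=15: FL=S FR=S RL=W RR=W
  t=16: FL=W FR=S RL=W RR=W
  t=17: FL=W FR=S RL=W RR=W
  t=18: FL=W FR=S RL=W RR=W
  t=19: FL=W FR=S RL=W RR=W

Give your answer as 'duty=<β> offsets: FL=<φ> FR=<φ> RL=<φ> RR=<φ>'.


duty β = stance ticks per leg = 8
FL: stance ticks = 8; W→S at t=8 → φ=12
FR: stance ticks = 8; W→S at t=14 → φ=6
RL: stance ticks = 8; W→S at t=5 → φ=15
RR: stance ticks = 8; W→S at t=3 → φ=17

duty=8 offsets: FL=12 FR=6 RL=15 RR=17


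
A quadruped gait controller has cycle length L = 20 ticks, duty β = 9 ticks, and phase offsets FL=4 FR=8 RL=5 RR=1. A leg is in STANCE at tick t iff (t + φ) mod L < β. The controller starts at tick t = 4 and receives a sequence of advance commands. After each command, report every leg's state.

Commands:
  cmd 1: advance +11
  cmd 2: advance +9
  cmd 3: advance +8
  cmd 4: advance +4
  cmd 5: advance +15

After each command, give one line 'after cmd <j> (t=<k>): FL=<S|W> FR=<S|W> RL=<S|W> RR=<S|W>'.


start t=4: FL=S FR=W RL=W RR=S
cmd 1: advance +11 → t=15, phase=(19,3,0,16) → FL=W FR=S RL=S RR=W
cmd 2: advance +9 → t=24, phase=(8,12,9,5) → FL=S FR=W RL=W RR=S
cmd 3: advance +8 → t=32, phase=(16,0,17,13) → FL=W FR=S RL=W RR=W
cmd 4: advance +4 → t=36, phase=(0,4,1,17) → FL=S FR=S RL=S RR=W
cmd 5: advance +15 → t=51, phase=(15,19,16,12) → FL=W FR=W RL=W RR=W

after cmd 1 (t=15): FL=W FR=S RL=S RR=W
after cmd 2 (t=24): FL=S FR=W RL=W RR=S
after cmd 3 (t=32): FL=W FR=S RL=W RR=W
after cmd 4 (t=36): FL=S FR=S RL=S RR=W
after cmd 5 (t=51): FL=W FR=W RL=W RR=W


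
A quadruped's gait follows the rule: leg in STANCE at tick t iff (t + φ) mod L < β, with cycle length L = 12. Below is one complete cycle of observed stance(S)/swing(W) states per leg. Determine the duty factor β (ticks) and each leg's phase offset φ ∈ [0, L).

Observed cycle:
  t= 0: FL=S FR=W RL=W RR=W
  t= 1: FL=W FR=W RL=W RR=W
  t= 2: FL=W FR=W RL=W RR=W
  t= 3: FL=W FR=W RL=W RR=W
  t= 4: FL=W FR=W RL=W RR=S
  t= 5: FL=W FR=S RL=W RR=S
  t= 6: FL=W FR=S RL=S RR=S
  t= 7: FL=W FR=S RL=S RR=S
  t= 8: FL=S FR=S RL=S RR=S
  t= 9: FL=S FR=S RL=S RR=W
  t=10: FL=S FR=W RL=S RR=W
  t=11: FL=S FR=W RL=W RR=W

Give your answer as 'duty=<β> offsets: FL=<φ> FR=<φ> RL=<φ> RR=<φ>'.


duty β = stance ticks per leg = 5
FL: stance ticks = 5; W→S at t=8 → φ=4
FR: stance ticks = 5; W→S at t=5 → φ=7
RL: stance ticks = 5; W→S at t=6 → φ=6
RR: stance ticks = 5; W→S at t=4 → φ=8

duty=5 offsets: FL=4 FR=7 RL=6 RR=8


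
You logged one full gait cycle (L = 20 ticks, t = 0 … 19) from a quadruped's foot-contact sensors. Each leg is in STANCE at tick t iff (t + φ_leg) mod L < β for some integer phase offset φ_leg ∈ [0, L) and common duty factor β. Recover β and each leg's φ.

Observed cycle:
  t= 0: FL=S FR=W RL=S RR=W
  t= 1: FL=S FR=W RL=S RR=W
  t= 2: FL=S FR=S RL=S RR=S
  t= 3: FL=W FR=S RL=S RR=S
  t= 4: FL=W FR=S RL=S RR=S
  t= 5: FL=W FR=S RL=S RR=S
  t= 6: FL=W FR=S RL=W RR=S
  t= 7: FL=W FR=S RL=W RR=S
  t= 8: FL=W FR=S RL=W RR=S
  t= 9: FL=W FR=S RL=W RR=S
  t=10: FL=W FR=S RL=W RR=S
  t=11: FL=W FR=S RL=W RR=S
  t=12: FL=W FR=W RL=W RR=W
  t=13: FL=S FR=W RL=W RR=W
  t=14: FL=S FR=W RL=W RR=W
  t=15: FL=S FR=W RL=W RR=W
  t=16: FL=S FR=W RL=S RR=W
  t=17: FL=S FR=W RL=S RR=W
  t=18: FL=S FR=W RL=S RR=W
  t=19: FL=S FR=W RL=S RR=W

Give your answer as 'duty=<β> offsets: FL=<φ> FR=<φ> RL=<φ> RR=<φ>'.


duty=10 offsets: FL=7 FR=18 RL=4 RR=18

duty β = stance ticks per leg = 10
FL: stance ticks = 10; W→S at t=13 → φ=7
FR: stance ticks = 10; W→S at t=2 → φ=18
RL: stance ticks = 10; W→S at t=16 → φ=4
RR: stance ticks = 10; W→S at t=2 → φ=18


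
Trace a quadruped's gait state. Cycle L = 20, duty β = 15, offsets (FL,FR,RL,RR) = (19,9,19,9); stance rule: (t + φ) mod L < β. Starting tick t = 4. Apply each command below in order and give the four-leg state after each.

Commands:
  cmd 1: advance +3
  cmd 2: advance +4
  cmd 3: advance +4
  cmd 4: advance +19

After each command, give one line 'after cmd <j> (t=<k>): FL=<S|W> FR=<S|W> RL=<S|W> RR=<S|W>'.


start t=4: FL=S FR=S RL=S RR=S
cmd 1: advance +3 → t=7, phase=(6,16,6,16) → FL=S FR=W RL=S RR=W
cmd 2: advance +4 → t=11, phase=(10,0,10,0) → FL=S FR=S RL=S RR=S
cmd 3: advance +4 → t=15, phase=(14,4,14,4) → FL=S FR=S RL=S RR=S
cmd 4: advance +19 → t=34, phase=(13,3,13,3) → FL=S FR=S RL=S RR=S

after cmd 1 (t=7): FL=S FR=W RL=S RR=W
after cmd 2 (t=11): FL=S FR=S RL=S RR=S
after cmd 3 (t=15): FL=S FR=S RL=S RR=S
after cmd 4 (t=34): FL=S FR=S RL=S RR=S


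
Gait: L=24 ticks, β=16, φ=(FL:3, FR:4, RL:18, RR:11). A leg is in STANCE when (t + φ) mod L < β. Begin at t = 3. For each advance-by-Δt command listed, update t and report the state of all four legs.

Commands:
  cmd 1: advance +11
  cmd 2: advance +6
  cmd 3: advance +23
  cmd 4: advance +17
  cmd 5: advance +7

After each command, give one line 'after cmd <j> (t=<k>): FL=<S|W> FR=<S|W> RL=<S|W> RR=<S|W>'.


start t=3: FL=S FR=S RL=W RR=S
cmd 1: advance +11 → t=14, phase=(17,18,8,1) → FL=W FR=W RL=S RR=S
cmd 2: advance +6 → t=20, phase=(23,0,14,7) → FL=W FR=S RL=S RR=S
cmd 3: advance +23 → t=43, phase=(22,23,13,6) → FL=W FR=W RL=S RR=S
cmd 4: advance +17 → t=60, phase=(15,16,6,23) → FL=S FR=W RL=S RR=W
cmd 5: advance +7 → t=67, phase=(22,23,13,6) → FL=W FR=W RL=S RR=S

after cmd 1 (t=14): FL=W FR=W RL=S RR=S
after cmd 2 (t=20): FL=W FR=S RL=S RR=S
after cmd 3 (t=43): FL=W FR=W RL=S RR=S
after cmd 4 (t=60): FL=S FR=W RL=S RR=W
after cmd 5 (t=67): FL=W FR=W RL=S RR=S


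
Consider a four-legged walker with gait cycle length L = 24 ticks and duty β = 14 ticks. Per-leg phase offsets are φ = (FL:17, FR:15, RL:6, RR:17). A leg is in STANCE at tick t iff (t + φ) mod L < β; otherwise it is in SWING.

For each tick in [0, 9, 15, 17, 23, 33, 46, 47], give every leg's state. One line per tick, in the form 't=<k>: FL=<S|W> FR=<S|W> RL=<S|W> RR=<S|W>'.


t=0: phase=(17,15,6,17) vs β=14 → FL=W FR=W RL=S RR=W
t=9: phase=(2,0,15,2) vs β=14 → FL=S FR=S RL=W RR=S
t=15: phase=(8,6,21,8) vs β=14 → FL=S FR=S RL=W RR=S
t=17: phase=(10,8,23,10) vs β=14 → FL=S FR=S RL=W RR=S
t=23: phase=(16,14,5,16) vs β=14 → FL=W FR=W RL=S RR=W
t=33: phase=(2,0,15,2) vs β=14 → FL=S FR=S RL=W RR=S
t=46: phase=(15,13,4,15) vs β=14 → FL=W FR=S RL=S RR=W
t=47: phase=(16,14,5,16) vs β=14 → FL=W FR=W RL=S RR=W

t=0: FL=W FR=W RL=S RR=W
t=9: FL=S FR=S RL=W RR=S
t=15: FL=S FR=S RL=W RR=S
t=17: FL=S FR=S RL=W RR=S
t=23: FL=W FR=W RL=S RR=W
t=33: FL=S FR=S RL=W RR=S
t=46: FL=W FR=S RL=S RR=W
t=47: FL=W FR=W RL=S RR=W


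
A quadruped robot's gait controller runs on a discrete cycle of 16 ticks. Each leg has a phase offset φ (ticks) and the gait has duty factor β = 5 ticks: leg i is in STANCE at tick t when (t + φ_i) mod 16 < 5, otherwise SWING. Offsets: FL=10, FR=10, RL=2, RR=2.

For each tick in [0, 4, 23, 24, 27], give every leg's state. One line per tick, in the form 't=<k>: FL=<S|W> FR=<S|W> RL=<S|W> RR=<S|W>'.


t=0: phase=(10,10,2,2) vs β=5 → FL=W FR=W RL=S RR=S
t=4: phase=(14,14,6,6) vs β=5 → FL=W FR=W RL=W RR=W
t=23: phase=(1,1,9,9) vs β=5 → FL=S FR=S RL=W RR=W
t=24: phase=(2,2,10,10) vs β=5 → FL=S FR=S RL=W RR=W
t=27: phase=(5,5,13,13) vs β=5 → FL=W FR=W RL=W RR=W

t=0: FL=W FR=W RL=S RR=S
t=4: FL=W FR=W RL=W RR=W
t=23: FL=S FR=S RL=W RR=W
t=24: FL=S FR=S RL=W RR=W
t=27: FL=W FR=W RL=W RR=W


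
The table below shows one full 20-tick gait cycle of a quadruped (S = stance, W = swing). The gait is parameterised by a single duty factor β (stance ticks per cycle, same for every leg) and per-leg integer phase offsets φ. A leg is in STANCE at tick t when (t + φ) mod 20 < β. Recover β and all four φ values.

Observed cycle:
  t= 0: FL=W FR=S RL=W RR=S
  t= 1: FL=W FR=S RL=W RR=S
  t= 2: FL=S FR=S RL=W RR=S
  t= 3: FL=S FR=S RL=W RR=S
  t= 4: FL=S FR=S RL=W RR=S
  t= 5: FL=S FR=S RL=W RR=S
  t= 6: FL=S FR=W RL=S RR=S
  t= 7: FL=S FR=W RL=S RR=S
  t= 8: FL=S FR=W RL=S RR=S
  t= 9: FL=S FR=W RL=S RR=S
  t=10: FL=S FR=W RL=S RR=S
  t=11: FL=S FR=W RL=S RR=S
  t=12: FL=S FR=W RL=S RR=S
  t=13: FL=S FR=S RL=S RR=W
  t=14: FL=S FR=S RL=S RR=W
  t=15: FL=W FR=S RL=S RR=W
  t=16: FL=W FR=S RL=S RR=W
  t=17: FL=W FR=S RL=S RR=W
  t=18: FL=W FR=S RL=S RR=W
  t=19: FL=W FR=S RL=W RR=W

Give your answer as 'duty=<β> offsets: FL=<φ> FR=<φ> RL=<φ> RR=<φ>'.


duty=13 offsets: FL=18 FR=7 RL=14 RR=0

duty β = stance ticks per leg = 13
FL: stance ticks = 13; W→S at t=2 → φ=18
FR: stance ticks = 13; W→S at t=13 → φ=7
RL: stance ticks = 13; W→S at t=6 → φ=14
RR: stance ticks = 13; W→S at t=0 → φ=0


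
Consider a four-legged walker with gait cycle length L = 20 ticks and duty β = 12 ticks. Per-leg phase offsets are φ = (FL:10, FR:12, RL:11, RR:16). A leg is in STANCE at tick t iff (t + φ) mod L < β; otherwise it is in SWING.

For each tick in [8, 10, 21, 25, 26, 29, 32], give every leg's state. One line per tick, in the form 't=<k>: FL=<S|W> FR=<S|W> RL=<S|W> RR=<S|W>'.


t=8: FL=W FR=S RL=W RR=S
t=10: FL=S FR=S RL=S RR=S
t=21: FL=S FR=W RL=W RR=W
t=25: FL=W FR=W RL=W RR=S
t=26: FL=W FR=W RL=W RR=S
t=29: FL=W FR=S RL=S RR=S
t=32: FL=S FR=S RL=S RR=S

t=8: phase=(18,0,19,4) vs β=12 → FL=W FR=S RL=W RR=S
t=10: phase=(0,2,1,6) vs β=12 → FL=S FR=S RL=S RR=S
t=21: phase=(11,13,12,17) vs β=12 → FL=S FR=W RL=W RR=W
t=25: phase=(15,17,16,1) vs β=12 → FL=W FR=W RL=W RR=S
t=26: phase=(16,18,17,2) vs β=12 → FL=W FR=W RL=W RR=S
t=29: phase=(19,1,0,5) vs β=12 → FL=W FR=S RL=S RR=S
t=32: phase=(2,4,3,8) vs β=12 → FL=S FR=S RL=S RR=S


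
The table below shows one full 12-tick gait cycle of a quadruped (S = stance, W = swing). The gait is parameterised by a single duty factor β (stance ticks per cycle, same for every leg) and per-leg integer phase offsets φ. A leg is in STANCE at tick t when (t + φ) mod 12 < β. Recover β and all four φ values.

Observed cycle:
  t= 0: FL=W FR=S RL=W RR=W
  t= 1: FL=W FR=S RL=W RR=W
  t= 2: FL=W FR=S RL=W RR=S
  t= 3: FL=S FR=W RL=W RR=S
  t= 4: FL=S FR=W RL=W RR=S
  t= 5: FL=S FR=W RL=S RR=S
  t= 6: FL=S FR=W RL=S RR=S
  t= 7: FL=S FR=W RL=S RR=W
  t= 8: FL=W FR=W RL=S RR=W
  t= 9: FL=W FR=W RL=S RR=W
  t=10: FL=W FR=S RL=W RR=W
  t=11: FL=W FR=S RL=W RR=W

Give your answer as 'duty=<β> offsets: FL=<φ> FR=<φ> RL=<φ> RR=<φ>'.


duty β = stance ticks per leg = 5
FL: stance ticks = 5; W→S at t=3 → φ=9
FR: stance ticks = 5; W→S at t=10 → φ=2
RL: stance ticks = 5; W→S at t=5 → φ=7
RR: stance ticks = 5; W→S at t=2 → φ=10

duty=5 offsets: FL=9 FR=2 RL=7 RR=10


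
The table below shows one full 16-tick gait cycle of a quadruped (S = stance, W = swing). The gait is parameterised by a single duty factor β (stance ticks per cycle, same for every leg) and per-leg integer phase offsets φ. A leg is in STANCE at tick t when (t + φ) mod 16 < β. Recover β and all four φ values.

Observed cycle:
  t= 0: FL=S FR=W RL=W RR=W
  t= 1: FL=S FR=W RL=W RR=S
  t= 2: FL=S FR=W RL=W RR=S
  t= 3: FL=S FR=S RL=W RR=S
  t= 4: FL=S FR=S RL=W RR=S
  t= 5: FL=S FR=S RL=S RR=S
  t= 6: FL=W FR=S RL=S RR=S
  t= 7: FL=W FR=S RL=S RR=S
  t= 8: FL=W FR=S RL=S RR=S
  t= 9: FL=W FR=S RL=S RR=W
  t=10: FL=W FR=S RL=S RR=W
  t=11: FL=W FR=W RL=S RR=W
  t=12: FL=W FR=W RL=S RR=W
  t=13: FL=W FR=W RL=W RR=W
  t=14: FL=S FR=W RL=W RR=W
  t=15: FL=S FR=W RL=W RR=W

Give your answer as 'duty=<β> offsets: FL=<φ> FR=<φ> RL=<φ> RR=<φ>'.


duty=8 offsets: FL=2 FR=13 RL=11 RR=15

duty β = stance ticks per leg = 8
FL: stance ticks = 8; W→S at t=14 → φ=2
FR: stance ticks = 8; W→S at t=3 → φ=13
RL: stance ticks = 8; W→S at t=5 → φ=11
RR: stance ticks = 8; W→S at t=1 → φ=15


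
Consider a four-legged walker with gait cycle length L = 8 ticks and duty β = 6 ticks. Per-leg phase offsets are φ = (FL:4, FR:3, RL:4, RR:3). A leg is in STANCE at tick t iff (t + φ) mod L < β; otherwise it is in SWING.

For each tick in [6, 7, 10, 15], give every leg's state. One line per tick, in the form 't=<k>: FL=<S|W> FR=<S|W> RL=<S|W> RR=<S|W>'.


t=6: FL=S FR=S RL=S RR=S
t=7: FL=S FR=S RL=S RR=S
t=10: FL=W FR=S RL=W RR=S
t=15: FL=S FR=S RL=S RR=S

t=6: phase=(2,1,2,1) vs β=6 → FL=S FR=S RL=S RR=S
t=7: phase=(3,2,3,2) vs β=6 → FL=S FR=S RL=S RR=S
t=10: phase=(6,5,6,5) vs β=6 → FL=W FR=S RL=W RR=S
t=15: phase=(3,2,3,2) vs β=6 → FL=S FR=S RL=S RR=S


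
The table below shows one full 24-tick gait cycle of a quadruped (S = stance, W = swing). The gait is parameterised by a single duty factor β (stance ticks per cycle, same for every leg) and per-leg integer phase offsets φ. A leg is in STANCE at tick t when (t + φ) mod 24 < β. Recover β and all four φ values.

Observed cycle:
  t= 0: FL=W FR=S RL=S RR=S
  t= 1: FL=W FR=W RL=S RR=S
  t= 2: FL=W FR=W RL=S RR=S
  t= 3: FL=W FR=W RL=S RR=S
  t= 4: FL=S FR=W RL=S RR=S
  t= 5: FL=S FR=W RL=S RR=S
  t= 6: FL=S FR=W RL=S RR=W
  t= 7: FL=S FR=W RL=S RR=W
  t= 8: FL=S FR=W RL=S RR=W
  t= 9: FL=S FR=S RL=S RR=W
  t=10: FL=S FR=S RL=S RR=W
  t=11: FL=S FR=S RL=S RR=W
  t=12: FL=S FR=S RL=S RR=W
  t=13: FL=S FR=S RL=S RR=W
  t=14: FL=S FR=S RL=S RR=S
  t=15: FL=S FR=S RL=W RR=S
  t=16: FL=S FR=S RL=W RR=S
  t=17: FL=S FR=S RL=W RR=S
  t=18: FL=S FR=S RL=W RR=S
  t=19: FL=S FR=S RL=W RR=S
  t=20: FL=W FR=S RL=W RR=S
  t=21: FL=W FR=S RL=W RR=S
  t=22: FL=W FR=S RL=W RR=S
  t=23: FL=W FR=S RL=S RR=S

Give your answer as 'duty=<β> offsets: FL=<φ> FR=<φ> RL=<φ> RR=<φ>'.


duty β = stance ticks per leg = 16
FL: stance ticks = 16; W→S at t=4 → φ=20
FR: stance ticks = 16; W→S at t=9 → φ=15
RL: stance ticks = 16; W→S at t=23 → φ=1
RR: stance ticks = 16; W→S at t=14 → φ=10

duty=16 offsets: FL=20 FR=15 RL=1 RR=10


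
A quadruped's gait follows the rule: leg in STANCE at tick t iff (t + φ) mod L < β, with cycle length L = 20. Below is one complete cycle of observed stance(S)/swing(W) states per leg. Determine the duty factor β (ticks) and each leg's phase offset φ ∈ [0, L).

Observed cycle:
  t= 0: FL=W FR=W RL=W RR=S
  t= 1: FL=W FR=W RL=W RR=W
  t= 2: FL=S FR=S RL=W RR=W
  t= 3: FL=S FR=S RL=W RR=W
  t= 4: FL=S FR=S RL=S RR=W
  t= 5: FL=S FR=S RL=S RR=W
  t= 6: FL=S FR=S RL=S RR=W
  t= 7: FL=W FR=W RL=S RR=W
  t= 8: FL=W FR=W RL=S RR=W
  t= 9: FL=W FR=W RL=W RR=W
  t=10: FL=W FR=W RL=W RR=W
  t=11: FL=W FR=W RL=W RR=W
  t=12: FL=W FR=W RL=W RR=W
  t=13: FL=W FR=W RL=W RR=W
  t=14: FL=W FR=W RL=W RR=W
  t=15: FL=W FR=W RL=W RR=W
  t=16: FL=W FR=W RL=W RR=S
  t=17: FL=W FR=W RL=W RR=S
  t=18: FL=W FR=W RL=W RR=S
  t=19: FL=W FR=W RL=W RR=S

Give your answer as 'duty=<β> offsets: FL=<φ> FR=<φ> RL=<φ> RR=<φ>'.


duty β = stance ticks per leg = 5
FL: stance ticks = 5; W→S at t=2 → φ=18
FR: stance ticks = 5; W→S at t=2 → φ=18
RL: stance ticks = 5; W→S at t=4 → φ=16
RR: stance ticks = 5; W→S at t=16 → φ=4

duty=5 offsets: FL=18 FR=18 RL=16 RR=4


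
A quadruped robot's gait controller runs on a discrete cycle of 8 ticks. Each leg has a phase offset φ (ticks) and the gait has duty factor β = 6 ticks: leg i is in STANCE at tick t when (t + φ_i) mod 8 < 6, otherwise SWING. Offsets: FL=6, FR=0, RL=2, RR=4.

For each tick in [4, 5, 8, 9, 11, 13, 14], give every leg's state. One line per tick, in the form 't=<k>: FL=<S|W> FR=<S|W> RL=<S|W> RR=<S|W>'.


t=4: phase=(2,4,6,0) vs β=6 → FL=S FR=S RL=W RR=S
t=5: phase=(3,5,7,1) vs β=6 → FL=S FR=S RL=W RR=S
t=8: phase=(6,0,2,4) vs β=6 → FL=W FR=S RL=S RR=S
t=9: phase=(7,1,3,5) vs β=6 → FL=W FR=S RL=S RR=S
t=11: phase=(1,3,5,7) vs β=6 → FL=S FR=S RL=S RR=W
t=13: phase=(3,5,7,1) vs β=6 → FL=S FR=S RL=W RR=S
t=14: phase=(4,6,0,2) vs β=6 → FL=S FR=W RL=S RR=S

t=4: FL=S FR=S RL=W RR=S
t=5: FL=S FR=S RL=W RR=S
t=8: FL=W FR=S RL=S RR=S
t=9: FL=W FR=S RL=S RR=S
t=11: FL=S FR=S RL=S RR=W
t=13: FL=S FR=S RL=W RR=S
t=14: FL=S FR=W RL=S RR=S
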